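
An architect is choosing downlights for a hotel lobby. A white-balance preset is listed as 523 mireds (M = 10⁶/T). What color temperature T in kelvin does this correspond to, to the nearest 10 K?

T = 10⁶ / 523 = 1912.05 K → 1910 K.

1910 K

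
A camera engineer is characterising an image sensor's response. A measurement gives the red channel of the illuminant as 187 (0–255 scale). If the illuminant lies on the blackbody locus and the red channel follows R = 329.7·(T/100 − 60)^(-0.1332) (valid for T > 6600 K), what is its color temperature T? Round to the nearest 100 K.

13100 K

(t − 60)^(-0.1332) = 187/329.7 = 0.56718.
t − 60 = 0.56718^(1/-0.1332) = 0.56718^(-7.508) = 70.620, so t = 130.620.
T = 100·t = 13062 K → 13100 K to the nearest 100 K.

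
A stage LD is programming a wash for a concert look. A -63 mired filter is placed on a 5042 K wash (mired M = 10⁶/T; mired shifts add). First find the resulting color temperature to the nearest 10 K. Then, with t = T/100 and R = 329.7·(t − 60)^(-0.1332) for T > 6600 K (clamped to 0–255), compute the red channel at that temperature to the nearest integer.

M_in = 10⁶/5042 = 198.33; M_out = 198.33 + (-63) = 135.33.
T_out = 10⁶/135.33 = 7389.1 K → 7390 K; t = 73.9.
R = 329.7·(73.9 − 60)^(-0.1332) = 329.7·13.9^(-0.1332) = 329.7·0.70429 = 232.204.
Rounded: 232.

232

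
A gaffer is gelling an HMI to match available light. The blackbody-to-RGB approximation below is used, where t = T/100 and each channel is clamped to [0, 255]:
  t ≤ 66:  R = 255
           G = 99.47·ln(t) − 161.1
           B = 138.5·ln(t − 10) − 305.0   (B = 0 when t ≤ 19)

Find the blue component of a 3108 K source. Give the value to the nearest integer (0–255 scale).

117

t = 3108/100 = 31.08; the t ≤ 66 branch applies.
B = 138.5·ln(31.08 − 10) − 305.0 = 138.5·ln 21.08 − 305.0 = 138.5·3.0483 − 305.0 = 117.193.
Rounded: 117.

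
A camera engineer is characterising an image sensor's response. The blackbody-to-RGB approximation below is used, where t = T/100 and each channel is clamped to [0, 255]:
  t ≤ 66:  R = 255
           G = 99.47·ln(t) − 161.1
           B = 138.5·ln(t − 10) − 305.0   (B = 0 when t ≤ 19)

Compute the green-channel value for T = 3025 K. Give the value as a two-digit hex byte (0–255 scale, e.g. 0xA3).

0xB2

t = 3025/100 = 30.25; the t ≤ 66 branch applies.
G = 99.47·ln 30.25 − 161.1 = 99.47·3.4095 − 161.1 = 178.043.
Rounded: 178; in hex, 0xB2.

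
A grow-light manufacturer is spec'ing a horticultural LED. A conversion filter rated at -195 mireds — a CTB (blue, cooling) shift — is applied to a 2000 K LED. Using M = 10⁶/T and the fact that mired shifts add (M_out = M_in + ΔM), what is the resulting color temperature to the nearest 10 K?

3280 K

M_in = 10⁶/2000 = 500.00 mireds.
M_out = 500.00 + (-195) = 305.00 mireds.
T_out = 10⁶/305.00 = 3278.7 K → 3280 K.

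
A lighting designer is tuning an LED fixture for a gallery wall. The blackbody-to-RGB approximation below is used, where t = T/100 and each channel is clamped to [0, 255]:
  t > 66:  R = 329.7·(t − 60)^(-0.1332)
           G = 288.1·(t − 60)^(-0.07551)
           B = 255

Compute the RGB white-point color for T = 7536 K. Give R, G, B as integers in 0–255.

R=229, G=234, B=255

t = 7536/100 = 75.36; the t > 66 branch applies.
R = 329.7·(75.36 − 60)^(-0.1332) = 329.7·15.36^(-0.1332) = 329.7·0.69498 = 229.135.
G = 288.1·(75.36 − 60)^(-0.07551) = 288.1·15.36^(-0.07551) = 288.1·0.81361 = 234.401.
B = 255 by definition for t > 66.
Rounded: (229, 234, 255).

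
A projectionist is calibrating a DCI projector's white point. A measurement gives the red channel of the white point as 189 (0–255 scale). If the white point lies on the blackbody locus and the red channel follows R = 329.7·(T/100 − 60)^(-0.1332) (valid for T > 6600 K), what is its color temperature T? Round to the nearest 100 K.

(t − 60)^(-0.1332) = 189/329.7 = 0.57325.
t − 60 = 0.57325^(1/-0.1332) = 0.57325^(-7.508) = 65.199, so t = 125.199.
T = 100·t = 12520 K → 12500 K to the nearest 100 K.

12500 K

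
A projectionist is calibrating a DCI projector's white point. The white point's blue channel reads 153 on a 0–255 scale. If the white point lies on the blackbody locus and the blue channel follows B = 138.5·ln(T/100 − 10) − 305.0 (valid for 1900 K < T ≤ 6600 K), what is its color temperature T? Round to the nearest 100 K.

ln(t − 10) = (153 + 305.0) / 138.5 = 3.3069.
t − 10 = e^3.3069 = 27.299, so t = 37.299.
T = 100·t = 3730 K → 3700 K to the nearest 100 K.

3700 K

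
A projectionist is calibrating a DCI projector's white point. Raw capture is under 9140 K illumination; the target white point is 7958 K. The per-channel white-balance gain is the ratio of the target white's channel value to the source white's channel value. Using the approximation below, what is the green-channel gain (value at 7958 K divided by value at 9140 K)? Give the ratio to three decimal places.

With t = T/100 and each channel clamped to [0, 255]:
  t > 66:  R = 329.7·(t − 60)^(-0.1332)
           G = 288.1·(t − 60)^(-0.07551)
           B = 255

At 9140 K (t = 91.4):
  G = 288.1·(91.4 − 60)^(-0.07551) = 288.1·31.4^(-0.07551) = 288.1·0.77084 = 222.080.
At 7958 K (t = 79.58):
  G = 288.1·(79.58 − 60)^(-0.07551) = 288.1·19.58^(-0.07551) = 288.1·0.79883 = 230.143.
Gain = 230.143 / 222.080 = 1.0363 → 1.036.

1.036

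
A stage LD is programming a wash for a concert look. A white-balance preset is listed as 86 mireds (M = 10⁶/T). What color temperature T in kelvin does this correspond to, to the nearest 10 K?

11630 K

T = 10⁶ / 86 = 11627.91 K → 11630 K.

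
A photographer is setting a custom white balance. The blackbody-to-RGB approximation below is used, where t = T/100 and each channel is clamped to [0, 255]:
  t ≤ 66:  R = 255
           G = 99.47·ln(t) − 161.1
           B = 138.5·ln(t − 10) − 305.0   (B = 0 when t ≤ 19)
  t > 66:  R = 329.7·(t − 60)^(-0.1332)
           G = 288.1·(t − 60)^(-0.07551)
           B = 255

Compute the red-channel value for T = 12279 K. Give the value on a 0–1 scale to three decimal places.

0.745

t = 12279/100 = 122.79; the t > 66 branch applies.
R = 329.7·(122.79 − 60)^(-0.1332) = 329.7·62.79^(-0.1332) = 329.7·0.57613 = 189.950.
On a 0–1 scale: 189.950/255 = 0.7449 → 0.745.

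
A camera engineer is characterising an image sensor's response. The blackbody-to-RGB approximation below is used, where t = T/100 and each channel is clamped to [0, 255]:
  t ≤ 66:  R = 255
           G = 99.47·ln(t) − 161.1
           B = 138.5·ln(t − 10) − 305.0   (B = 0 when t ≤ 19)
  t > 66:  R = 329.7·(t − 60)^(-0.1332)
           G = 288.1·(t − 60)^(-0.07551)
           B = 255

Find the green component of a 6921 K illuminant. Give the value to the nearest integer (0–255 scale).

244

t = 6921/100 = 69.21; the t > 66 branch applies.
G = 288.1·(69.21 − 60)^(-0.07551) = 288.1·9.21^(-0.07551) = 288.1·0.84565 = 243.631.
Rounded: 244.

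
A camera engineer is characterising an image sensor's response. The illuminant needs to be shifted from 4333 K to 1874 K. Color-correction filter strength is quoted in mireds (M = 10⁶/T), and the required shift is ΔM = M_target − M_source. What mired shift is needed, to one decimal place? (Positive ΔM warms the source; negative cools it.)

+302.8 mireds

M_source = 10⁶/4333 = 230.787; M_target = 10⁶/1874 = 533.618.
ΔM = 533.618 − 230.787 = 302.831 → +302.8 mireds, a warming shift.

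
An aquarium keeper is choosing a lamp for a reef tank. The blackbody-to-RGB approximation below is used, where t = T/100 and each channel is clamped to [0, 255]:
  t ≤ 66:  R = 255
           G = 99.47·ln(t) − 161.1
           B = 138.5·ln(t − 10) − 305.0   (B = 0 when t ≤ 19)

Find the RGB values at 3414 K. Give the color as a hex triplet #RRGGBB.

t = 3414/100 = 34.14; the t ≤ 66 branch applies.
R = 255 by definition for t ≤ 66.
G = 99.47·ln 34.14 − 161.1 = 99.47·3.5305 − 161.1 = 190.076.
B = 138.5·ln(34.14 − 10) − 305.0 = 138.5·ln 24.14 − 305.0 = 138.5·3.1839 − 305.0 = 135.966.
Rounded: (255, 190, 136).
In hex: #FFBE88.

#FFBE88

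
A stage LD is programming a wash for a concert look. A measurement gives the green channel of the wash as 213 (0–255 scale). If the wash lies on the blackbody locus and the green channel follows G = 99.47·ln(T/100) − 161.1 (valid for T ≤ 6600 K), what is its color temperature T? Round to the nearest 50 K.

4300 K

ln t = (213 + 161.1) / 99.47 = 3.7609.
t = e^3.7609 = 42.989.
T = 100·t = 4299 K → 4300 K to the nearest 50 K.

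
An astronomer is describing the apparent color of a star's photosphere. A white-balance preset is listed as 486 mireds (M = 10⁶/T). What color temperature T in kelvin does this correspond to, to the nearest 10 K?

T = 10⁶ / 486 = 2057.61 K → 2060 K.

2060 K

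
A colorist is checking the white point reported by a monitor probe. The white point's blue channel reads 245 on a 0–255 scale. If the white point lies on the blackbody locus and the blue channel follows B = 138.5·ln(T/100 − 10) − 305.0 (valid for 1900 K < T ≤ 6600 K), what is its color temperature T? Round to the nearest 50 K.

6300 K

ln(t − 10) = (245 + 305.0) / 138.5 = 3.9711.
t − 10 = e^3.9711 = 53.044, so t = 63.044.
T = 100·t = 6304 K → 6300 K to the nearest 50 K.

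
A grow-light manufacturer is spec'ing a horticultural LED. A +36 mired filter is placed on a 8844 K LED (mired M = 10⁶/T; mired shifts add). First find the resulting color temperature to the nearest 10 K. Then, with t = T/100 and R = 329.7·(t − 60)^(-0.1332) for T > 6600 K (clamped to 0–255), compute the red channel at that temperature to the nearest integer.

254

M_in = 10⁶/8844 = 113.07; M_out = 113.07 + (+36) = 149.07.
T_out = 10⁶/149.07 = 6708.2 K → 6710 K; t = 67.1.
R = 329.7·(67.1 − 60)^(-0.1332) = 329.7·7.1^(-0.1332) = 329.7·0.77022 = 253.940.
Rounded: 254.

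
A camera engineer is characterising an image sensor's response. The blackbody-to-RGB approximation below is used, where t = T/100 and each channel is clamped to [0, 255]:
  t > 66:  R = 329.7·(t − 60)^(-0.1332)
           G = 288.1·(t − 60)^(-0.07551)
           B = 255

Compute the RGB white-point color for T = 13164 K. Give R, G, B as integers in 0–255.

t = 13164/100 = 131.64; the t > 66 branch applies.
R = 329.7·(131.64 − 60)^(-0.1332) = 329.7·71.64^(-0.1332) = 329.7·0.56610 = 186.643.
G = 288.1·(131.64 − 60)^(-0.07551) = 288.1·71.64^(-0.07551) = 288.1·0.72430 = 208.670.
B = 255 by definition for t > 66.
Rounded: (187, 209, 255).

R=187, G=209, B=255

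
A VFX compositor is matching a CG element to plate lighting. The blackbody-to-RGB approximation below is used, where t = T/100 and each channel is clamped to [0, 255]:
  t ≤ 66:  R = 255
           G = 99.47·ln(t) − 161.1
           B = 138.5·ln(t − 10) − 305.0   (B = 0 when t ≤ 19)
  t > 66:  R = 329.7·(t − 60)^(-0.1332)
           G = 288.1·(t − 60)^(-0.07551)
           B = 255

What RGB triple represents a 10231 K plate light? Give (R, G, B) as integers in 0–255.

t = 10231/100 = 102.31; the t > 66 branch applies.
R = 329.7·(102.31 − 60)^(-0.1332) = 329.7·42.31^(-0.1332) = 329.7·0.60724 = 200.206.
G = 288.1·(102.31 − 60)^(-0.07551) = 288.1·42.31^(-0.07551) = 288.1·0.75368 = 217.135.
B = 255 by definition for t > 66.
Rounded: (200, 217, 255).

(200, 217, 255)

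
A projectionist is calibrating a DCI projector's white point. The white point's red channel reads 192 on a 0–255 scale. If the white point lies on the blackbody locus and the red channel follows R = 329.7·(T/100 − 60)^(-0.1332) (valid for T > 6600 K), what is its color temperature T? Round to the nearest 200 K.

(t − 60)^(-0.1332) = 192/329.7 = 0.58235.
t − 60 = 0.58235^(1/-0.1332) = 0.58235^(-7.508) = 57.929, so t = 117.929.
T = 100·t = 11793 K → 11800 K to the nearest 200 K.

11800 K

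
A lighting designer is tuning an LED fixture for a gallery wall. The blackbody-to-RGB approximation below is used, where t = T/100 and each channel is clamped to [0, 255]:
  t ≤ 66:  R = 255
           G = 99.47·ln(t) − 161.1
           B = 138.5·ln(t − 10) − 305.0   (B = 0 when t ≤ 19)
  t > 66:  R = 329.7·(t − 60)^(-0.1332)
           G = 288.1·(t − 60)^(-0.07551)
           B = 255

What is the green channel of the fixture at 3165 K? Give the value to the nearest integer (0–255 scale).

183

t = 3165/100 = 31.65; the t ≤ 66 branch applies.
G = 99.47·ln 31.65 − 161.1 = 99.47·3.4547 − 161.1 = 182.543.
Rounded: 183.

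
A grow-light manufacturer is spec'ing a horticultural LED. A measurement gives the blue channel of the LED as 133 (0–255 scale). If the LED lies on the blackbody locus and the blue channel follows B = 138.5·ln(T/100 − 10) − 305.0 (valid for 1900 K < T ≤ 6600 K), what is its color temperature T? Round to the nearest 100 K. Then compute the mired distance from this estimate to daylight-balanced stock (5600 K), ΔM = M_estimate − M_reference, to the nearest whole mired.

ln(t − 10) = (133 + 305.0) / 138.5 = 3.1625.
t − 10 = e^3.1625 = 23.629, so t = 33.629.
T = 100·t = 3363 K → 3400 K to the nearest 100 K.
M_estimate = 10⁶/3400 = 294.12; M_reference = 10⁶/5600 = 178.57.
ΔM = 294.12 − 178.57 = 115.55 → +116 mireds.

+116 mireds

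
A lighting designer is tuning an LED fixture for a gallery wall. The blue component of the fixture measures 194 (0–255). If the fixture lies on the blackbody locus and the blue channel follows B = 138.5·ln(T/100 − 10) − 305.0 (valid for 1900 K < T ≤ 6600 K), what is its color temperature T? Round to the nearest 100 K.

ln(t − 10) = (194 + 305.0) / 138.5 = 3.6029.
t − 10 = e^3.6029 = 36.704, so t = 46.704.
T = 100·t = 4670 K → 4700 K to the nearest 100 K.

4700 K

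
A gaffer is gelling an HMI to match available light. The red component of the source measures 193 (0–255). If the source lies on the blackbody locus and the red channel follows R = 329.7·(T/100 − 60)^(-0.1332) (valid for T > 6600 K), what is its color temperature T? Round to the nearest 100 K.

11600 K

(t − 60)^(-0.1332) = 193/329.7 = 0.58538.
t − 60 = 0.58538^(1/-0.1332) = 0.58538^(-7.508) = 55.713, so t = 115.713.
T = 100·t = 11571 K → 11600 K to the nearest 100 K.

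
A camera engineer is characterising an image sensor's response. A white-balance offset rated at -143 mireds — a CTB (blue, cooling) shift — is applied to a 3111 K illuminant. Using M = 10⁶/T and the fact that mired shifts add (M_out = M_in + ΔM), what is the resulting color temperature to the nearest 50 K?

M_in = 10⁶/3111 = 321.44 mireds.
M_out = 321.44 + (-143) = 178.44 mireds.
T_out = 10⁶/178.44 = 5604.1 K → 5600 K.

5600 K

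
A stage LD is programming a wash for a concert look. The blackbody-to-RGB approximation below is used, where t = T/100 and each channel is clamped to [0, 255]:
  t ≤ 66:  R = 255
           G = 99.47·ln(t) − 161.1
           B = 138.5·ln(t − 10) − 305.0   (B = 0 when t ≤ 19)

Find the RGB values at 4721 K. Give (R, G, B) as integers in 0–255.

t = 4721/100 = 47.21; the t ≤ 66 branch applies.
R = 255 by definition for t ≤ 66.
G = 99.47·ln 47.21 − 161.1 = 99.47·3.8546 − 161.1 = 222.318.
B = 138.5·ln(47.21 − 10) − 305.0 = 138.5·ln 37.21 − 305.0 = 138.5·3.6166 − 305.0 = 195.896.
Rounded: (255, 222, 196).

(255, 222, 196)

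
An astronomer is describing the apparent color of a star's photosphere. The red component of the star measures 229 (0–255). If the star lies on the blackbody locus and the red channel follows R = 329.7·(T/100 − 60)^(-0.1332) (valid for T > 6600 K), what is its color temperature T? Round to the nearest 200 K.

7600 K

(t − 60)^(-0.1332) = 229/329.7 = 0.69457.
t − 60 = 0.69457^(1/-0.1332) = 0.69457^(-7.508) = 15.428, so t = 75.428.
T = 100·t = 7543 K → 7600 K to the nearest 200 K.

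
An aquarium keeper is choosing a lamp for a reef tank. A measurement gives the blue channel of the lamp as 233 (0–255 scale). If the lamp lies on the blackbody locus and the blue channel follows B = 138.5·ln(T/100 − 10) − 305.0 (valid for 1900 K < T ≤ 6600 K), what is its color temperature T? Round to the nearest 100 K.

5900 K

ln(t − 10) = (233 + 305.0) / 138.5 = 3.8845.
t − 10 = e^3.8845 = 48.641, so t = 58.641.
T = 100·t = 5864 K → 5900 K to the nearest 100 K.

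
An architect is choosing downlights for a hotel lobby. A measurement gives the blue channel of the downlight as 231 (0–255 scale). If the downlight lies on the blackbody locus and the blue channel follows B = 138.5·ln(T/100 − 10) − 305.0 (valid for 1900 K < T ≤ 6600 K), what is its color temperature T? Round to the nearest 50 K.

ln(t − 10) = (231 + 305.0) / 138.5 = 3.8700.
t − 10 = e^3.8700 = 47.944, so t = 57.944.
T = 100·t = 5794 K → 5800 K to the nearest 50 K.

5800 K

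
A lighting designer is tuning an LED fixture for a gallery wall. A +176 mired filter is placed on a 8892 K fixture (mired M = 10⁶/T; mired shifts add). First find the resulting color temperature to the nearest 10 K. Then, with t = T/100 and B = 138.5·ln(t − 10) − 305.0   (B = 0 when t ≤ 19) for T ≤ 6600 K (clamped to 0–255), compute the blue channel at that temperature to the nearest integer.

139

M_in = 10⁶/8892 = 112.46; M_out = 112.46 + (+176) = 288.46.
T_out = 10⁶/288.46 = 3466.7 K → 3470 K; t = 34.7.
B = 138.5·ln(34.7 − 10) − 305.0 = 138.5·ln 24.7 − 305.0 = 138.5·3.2068 − 305.0 = 139.142.
Rounded: 139.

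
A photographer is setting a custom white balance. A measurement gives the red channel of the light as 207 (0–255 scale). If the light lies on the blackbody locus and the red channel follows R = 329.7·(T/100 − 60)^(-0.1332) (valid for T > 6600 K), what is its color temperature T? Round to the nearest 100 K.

(t − 60)^(-0.1332) = 207/329.7 = 0.62784.
t − 60 = 0.62784^(1/-0.1332) = 0.62784^(-7.508) = 32.933, so t = 92.933.
T = 100·t = 9293 K → 9300 K to the nearest 100 K.

9300 K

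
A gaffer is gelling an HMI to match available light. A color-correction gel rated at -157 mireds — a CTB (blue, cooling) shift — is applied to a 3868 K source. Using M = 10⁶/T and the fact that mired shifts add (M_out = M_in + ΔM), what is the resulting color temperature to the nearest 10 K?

9850 K

M_in = 10⁶/3868 = 258.53 mireds.
M_out = 258.53 + (-157) = 101.53 mireds.
T_out = 10⁶/101.53 = 9849.2 K → 9850 K.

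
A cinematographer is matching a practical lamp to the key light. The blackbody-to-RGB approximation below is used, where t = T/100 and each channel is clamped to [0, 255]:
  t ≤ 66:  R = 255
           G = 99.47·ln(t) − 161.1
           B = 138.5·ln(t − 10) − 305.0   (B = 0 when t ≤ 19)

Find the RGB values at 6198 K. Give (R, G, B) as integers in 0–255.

t = 6198/100 = 61.98; the t ≤ 66 branch applies.
R = 255 by definition for t ≤ 66.
G = 99.47·ln 61.98 − 161.1 = 99.47·4.1268 − 161.1 = 249.394.
B = 138.5·ln(61.98 − 10) − 305.0 = 138.5·ln 51.98 − 305.0 = 138.5·3.9509 − 305.0 = 242.194.
Rounded: (255, 249, 242).

(255, 249, 242)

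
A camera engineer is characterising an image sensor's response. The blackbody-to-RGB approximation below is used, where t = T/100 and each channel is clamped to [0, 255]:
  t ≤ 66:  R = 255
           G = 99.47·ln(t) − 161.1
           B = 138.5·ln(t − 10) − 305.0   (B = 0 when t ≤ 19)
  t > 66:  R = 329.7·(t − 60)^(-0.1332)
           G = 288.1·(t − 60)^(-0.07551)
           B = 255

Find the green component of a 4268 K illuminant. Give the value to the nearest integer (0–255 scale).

212

t = 4268/100 = 42.68; the t ≤ 66 branch applies.
G = 99.47·ln 42.68 − 161.1 = 99.47·3.7537 − 161.1 = 212.284.
Rounded: 212.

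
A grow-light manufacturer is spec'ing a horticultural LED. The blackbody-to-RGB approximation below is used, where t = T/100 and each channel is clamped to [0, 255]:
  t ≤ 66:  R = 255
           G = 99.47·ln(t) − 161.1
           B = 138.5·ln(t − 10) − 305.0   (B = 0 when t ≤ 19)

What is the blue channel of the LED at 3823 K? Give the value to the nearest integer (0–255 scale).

t = 3823/100 = 38.23; the t ≤ 66 branch applies.
B = 138.5·ln(38.23 − 10) − 305.0 = 138.5·ln 28.23 − 305.0 = 138.5·3.3404 − 305.0 = 157.643.
Rounded: 158.

158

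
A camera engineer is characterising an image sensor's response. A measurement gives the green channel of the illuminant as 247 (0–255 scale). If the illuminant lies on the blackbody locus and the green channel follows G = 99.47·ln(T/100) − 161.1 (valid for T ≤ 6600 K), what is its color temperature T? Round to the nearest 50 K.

6050 K

ln t = (247 + 161.1) / 99.47 = 4.1027.
t = e^4.1027 = 60.506.
T = 100·t = 6051 K → 6050 K to the nearest 50 K.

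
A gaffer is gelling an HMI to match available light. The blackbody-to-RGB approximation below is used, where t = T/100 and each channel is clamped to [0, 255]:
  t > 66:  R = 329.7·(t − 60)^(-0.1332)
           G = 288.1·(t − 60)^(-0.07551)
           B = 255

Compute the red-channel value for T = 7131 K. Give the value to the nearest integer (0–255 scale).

239

t = 7131/100 = 71.31; the t > 66 branch applies.
R = 329.7·(71.31 − 60)^(-0.1332) = 329.7·11.31^(-0.1332) = 329.7·0.72390 = 238.670.
Rounded: 239.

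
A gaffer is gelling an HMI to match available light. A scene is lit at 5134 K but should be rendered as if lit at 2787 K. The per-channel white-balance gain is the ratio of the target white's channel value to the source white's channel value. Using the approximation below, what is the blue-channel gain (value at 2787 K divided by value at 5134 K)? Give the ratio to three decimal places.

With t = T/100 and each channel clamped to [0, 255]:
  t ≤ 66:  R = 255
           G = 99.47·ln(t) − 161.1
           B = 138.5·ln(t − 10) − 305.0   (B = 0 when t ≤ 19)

At 5134 K (t = 51.34):
  B = 138.5·ln(51.34 − 10) − 305.0 = 138.5·ln 41.34 − 305.0 = 138.5·3.7218 − 305.0 = 210.474.
At 2787 K (t = 27.87):
  B = 138.5·ln(27.87 − 10) − 305.0 = 138.5·ln 17.87 − 305.0 = 138.5·2.8831 − 305.0 = 94.313.
Gain = 94.313 / 210.474 = 0.4481 → 0.448.

0.448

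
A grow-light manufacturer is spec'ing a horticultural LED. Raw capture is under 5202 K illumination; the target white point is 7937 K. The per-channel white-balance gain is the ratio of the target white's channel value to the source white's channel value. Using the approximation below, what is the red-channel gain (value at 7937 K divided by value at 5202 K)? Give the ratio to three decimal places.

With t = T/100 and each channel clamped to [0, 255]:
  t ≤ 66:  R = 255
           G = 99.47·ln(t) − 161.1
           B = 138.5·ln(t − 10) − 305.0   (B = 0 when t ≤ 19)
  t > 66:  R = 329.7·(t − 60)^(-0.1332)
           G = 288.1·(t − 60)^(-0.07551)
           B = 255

At 5202 K (t = 52.02):
  R = 255 by definition for t ≤ 66.
At 7937 K (t = 79.37):
  R = 329.7·(79.37 − 60)^(-0.1332) = 329.7·19.37^(-0.1332) = 329.7·0.67384 = 222.164.
Gain = 222.164 / 255.000 = 0.8712 → 0.871.

0.871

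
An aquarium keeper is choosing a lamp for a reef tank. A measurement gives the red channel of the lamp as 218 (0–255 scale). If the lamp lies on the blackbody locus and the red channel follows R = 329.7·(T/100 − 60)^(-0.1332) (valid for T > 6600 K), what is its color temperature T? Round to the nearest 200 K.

8200 K

(t − 60)^(-0.1332) = 218/329.7 = 0.66121.
t − 60 = 0.66121^(1/-0.1332) = 0.66121^(-7.508) = 22.326, so t = 82.326.
T = 100·t = 8233 K → 8200 K to the nearest 200 K.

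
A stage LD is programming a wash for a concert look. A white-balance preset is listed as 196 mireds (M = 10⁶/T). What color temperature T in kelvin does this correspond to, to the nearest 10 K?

T = 10⁶ / 196 = 5102.04 K → 5100 K.

5100 K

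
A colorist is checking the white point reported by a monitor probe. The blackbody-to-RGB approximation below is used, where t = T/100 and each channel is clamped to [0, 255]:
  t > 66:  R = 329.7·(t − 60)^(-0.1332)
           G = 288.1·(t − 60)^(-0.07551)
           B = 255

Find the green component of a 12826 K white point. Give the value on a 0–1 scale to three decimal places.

0.821

t = 12826/100 = 128.26; the t > 66 branch applies.
G = 288.1·(128.26 − 60)^(-0.07551) = 288.1·68.26^(-0.07551) = 288.1·0.72695 = 209.433.
On a 0–1 scale: 209.433/255 = 0.8213 → 0.821.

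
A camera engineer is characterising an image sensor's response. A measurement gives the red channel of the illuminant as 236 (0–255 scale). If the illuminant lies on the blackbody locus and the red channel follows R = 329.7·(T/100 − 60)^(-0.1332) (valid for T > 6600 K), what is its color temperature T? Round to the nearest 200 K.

7200 K

(t − 60)^(-0.1332) = 236/329.7 = 0.71580.
t − 60 = 0.71580^(1/-0.1332) = 0.71580^(-7.508) = 12.307, so t = 72.307.
T = 100·t = 7231 K → 7200 K to the nearest 200 K.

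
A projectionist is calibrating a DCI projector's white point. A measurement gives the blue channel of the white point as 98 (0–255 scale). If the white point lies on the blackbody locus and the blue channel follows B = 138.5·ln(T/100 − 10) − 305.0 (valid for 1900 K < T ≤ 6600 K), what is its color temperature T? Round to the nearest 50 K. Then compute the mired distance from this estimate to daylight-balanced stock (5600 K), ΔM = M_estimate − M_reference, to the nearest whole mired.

+172 mireds

ln(t − 10) = (98 + 305.0) / 138.5 = 2.9097.
t − 10 = e^2.9097 = 18.352, so t = 28.352.
T = 100·t = 2835 K → 2850 K to the nearest 50 K.
M_estimate = 10⁶/2850 = 350.88; M_reference = 10⁶/5600 = 178.57.
ΔM = 350.88 − 178.57 = 172.31 → +172 mireds.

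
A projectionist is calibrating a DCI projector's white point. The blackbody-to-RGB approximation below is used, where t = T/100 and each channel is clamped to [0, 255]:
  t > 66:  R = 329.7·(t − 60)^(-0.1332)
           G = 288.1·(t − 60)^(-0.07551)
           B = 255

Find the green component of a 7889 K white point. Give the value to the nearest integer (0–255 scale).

t = 7889/100 = 78.89; the t > 66 branch applies.
G = 288.1·(78.89 − 60)^(-0.07551) = 288.1·18.89^(-0.07551) = 288.1·0.80100 = 230.768.
Rounded: 231.

231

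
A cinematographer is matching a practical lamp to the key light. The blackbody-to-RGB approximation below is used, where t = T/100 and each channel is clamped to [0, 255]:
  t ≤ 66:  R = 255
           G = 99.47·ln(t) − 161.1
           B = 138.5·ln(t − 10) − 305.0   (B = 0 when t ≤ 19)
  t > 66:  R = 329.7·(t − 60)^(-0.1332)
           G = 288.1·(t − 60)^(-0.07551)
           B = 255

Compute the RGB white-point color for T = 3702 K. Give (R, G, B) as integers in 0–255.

t = 3702/100 = 37.02; the t ≤ 66 branch applies.
R = 255 by definition for t ≤ 66.
G = 99.47·ln 37.02 − 161.1 = 99.47·3.6115 − 161.1 = 198.132.
B = 138.5·ln(37.02 − 10) − 305.0 = 138.5·ln 27.02 − 305.0 = 138.5·3.2966 − 305.0 = 151.576.
Rounded: (255, 198, 152).

(255, 198, 152)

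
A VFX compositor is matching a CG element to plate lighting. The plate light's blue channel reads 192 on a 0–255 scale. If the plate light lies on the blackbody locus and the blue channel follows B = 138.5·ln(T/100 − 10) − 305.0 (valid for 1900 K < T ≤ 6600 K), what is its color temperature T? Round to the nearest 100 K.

ln(t − 10) = (192 + 305.0) / 138.5 = 3.5884.
t − 10 = e^3.5884 = 36.178, so t = 46.178.
T = 100·t = 4618 K → 4600 K to the nearest 100 K.

4600 K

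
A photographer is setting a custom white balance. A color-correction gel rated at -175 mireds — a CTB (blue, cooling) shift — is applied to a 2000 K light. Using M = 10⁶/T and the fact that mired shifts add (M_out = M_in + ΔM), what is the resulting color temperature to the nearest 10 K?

M_in = 10⁶/2000 = 500.00 mireds.
M_out = 500.00 + (-175) = 325.00 mireds.
T_out = 10⁶/325.00 = 3076.9 K → 3080 K.

3080 K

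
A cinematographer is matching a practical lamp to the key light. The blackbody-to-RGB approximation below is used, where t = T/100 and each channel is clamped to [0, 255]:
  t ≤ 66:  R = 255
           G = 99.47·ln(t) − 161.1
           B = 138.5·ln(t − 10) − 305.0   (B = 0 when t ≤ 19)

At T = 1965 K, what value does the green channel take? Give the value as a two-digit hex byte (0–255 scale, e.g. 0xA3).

t = 1965/100 = 19.65; the t ≤ 66 branch applies.
G = 99.47·ln 19.65 − 161.1 = 99.47·2.9781 − 161.1 = 135.129.
Rounded: 135; in hex, 0x87.

0x87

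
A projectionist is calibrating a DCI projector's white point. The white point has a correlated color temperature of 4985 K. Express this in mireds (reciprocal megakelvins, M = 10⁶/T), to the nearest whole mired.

201 mireds

M = 10⁶ / 4985 = 200.602 → 201 mireds.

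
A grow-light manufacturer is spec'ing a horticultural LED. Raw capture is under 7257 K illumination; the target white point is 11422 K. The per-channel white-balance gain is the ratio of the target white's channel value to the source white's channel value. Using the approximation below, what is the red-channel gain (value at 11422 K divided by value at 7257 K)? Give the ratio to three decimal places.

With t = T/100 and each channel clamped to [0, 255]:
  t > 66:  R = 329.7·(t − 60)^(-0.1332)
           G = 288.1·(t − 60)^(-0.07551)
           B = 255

At 7257 K (t = 72.57):
  R = 329.7·(72.57 − 60)^(-0.1332) = 329.7·12.57^(-0.1332) = 329.7·0.71379 = 235.336.
At 11422 K (t = 114.22):
  R = 329.7·(114.22 − 60)^(-0.1332) = 329.7·54.22^(-0.1332) = 329.7·0.58750 = 193.700.
Gain = 193.700 / 235.336 = 0.8231 → 0.823.

0.823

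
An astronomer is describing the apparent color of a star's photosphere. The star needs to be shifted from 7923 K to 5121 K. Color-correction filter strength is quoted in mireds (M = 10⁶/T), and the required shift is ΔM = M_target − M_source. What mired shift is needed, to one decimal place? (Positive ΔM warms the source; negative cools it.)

M_source = 10⁶/7923 = 126.215; M_target = 10⁶/5121 = 195.274.
ΔM = 195.274 − 126.215 = 69.060 → +69.1 mireds, a warming shift.

+69.1 mireds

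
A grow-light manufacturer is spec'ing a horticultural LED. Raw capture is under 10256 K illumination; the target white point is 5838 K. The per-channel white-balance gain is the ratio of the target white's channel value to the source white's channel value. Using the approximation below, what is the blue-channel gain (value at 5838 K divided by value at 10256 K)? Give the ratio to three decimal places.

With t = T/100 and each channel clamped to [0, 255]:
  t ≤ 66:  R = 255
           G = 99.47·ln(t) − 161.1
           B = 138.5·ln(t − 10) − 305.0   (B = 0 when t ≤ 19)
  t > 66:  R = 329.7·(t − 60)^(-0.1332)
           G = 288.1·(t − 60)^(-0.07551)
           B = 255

At 10256 K (t = 102.56):
  B = 255 by definition for t > 66.
At 5838 K (t = 58.38):
  B = 138.5·ln(58.38 − 10) − 305.0 = 138.5·ln 48.38 − 305.0 = 138.5·3.8791 − 305.0 = 232.253.
Gain = 232.253 / 255.000 = 0.9108 → 0.911.

0.911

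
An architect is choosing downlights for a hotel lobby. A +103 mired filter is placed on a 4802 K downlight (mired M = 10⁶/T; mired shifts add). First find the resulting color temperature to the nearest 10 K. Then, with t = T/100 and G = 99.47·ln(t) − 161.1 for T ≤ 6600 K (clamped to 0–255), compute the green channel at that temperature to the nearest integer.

184

M_in = 10⁶/4802 = 208.25; M_out = 208.25 + (+103) = 311.25.
T_out = 10⁶/311.25 = 3212.9 K → 3210 K; t = 32.1.
G = 99.47·ln 32.1 − 161.1 = 99.47·3.4689 − 161.1 = 183.947.
Rounded: 184.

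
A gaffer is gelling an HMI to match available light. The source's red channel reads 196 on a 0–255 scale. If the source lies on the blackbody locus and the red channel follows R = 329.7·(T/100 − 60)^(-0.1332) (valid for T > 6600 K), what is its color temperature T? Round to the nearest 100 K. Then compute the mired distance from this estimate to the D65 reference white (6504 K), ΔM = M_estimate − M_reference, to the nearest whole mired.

(t − 60)^(-0.1332) = 196/329.7 = 0.59448.
t − 60 = 0.59448^(1/-0.1332) = 0.59448^(-7.508) = 49.621, so t = 109.621.
T = 100·t = 10962 K → 11000 K to the nearest 100 K.
M_estimate = 10⁶/11000 = 90.91; M_reference = 10⁶/6504 = 153.75.
ΔM = 90.91 − 153.75 = -62.84 → -63 mireds.

-63 mireds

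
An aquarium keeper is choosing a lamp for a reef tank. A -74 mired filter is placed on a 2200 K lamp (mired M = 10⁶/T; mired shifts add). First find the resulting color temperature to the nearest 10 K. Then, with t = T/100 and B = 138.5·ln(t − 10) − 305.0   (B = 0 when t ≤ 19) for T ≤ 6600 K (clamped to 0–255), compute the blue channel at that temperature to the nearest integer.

82

M_in = 10⁶/2200 = 454.55; M_out = 454.55 + (-74) = 380.55.
T_out = 10⁶/380.55 = 2627.8 K → 2630 K; t = 26.3.
B = 138.5·ln(26.3 − 10) − 305.0 = 138.5·ln 16.3 − 305.0 = 138.5·2.7912 − 305.0 = 81.576.
Rounded: 82.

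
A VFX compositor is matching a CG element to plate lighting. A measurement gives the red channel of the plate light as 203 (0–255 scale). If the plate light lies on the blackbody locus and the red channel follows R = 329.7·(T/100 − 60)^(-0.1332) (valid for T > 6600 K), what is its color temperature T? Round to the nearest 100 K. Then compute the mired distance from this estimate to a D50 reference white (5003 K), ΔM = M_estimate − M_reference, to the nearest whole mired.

-98 mireds

(t − 60)^(-0.1332) = 203/329.7 = 0.61571.
t − 60 = 0.61571^(1/-0.1332) = 0.61571^(-7.508) = 38.129, so t = 98.129.
T = 100·t = 9813 K → 9800 K to the nearest 100 K.
M_estimate = 10⁶/9800 = 102.04; M_reference = 10⁶/5003 = 199.88.
ΔM = 102.04 − 199.88 = -97.84 → -98 mireds.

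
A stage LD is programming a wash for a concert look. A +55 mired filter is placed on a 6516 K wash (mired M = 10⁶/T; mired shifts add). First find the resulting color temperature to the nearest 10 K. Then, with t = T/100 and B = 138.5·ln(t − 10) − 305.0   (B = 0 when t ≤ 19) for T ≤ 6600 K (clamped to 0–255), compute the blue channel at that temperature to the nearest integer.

M_in = 10⁶/6516 = 153.47; M_out = 153.47 + (+55) = 208.47.
T_out = 10⁶/208.47 = 4796.9 K → 4800 K; t = 48.
B = 138.5·ln(48 − 10) − 305.0 = 138.5·ln 38 − 305.0 = 138.5·3.6376 − 305.0 = 198.806.
Rounded: 199.

199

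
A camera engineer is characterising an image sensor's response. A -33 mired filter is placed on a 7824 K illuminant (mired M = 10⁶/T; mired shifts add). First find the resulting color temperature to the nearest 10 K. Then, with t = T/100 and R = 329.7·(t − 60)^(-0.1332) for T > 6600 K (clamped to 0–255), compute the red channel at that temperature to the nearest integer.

198

M_in = 10⁶/7824 = 127.81; M_out = 127.81 + (-33) = 94.81.
T_out = 10⁶/94.81 = 10547.2 K → 10550 K; t = 105.5.
R = 329.7·(105.5 − 60)^(-0.1332) = 329.7·45.5^(-0.1332) = 329.7·0.60139 = 198.277.
Rounded: 198.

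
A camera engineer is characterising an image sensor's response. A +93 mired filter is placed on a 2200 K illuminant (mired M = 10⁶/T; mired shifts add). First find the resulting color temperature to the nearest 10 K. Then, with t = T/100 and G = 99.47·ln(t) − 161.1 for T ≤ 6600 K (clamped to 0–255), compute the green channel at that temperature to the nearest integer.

128

M_in = 10⁶/2200 = 454.55; M_out = 454.55 + (+93) = 547.55.
T_out = 10⁶/547.55 = 1826.3 K → 1830 K; t = 18.3.
G = 99.47·ln 18.3 − 161.1 = 99.47·2.9069 − 161.1 = 128.049.
Rounded: 128.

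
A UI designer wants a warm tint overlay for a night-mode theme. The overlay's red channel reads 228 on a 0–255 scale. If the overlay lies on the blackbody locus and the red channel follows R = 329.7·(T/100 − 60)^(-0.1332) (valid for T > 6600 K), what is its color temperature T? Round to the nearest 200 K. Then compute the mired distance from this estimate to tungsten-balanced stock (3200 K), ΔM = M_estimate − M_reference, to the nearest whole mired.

-181 mireds

(t − 60)^(-0.1332) = 228/329.7 = 0.69154.
t − 60 = 0.69154^(1/-0.1332) = 0.69154^(-7.508) = 15.943, so t = 75.943.
T = 100·t = 7594 K → 7600 K to the nearest 200 K.
M_estimate = 10⁶/7600 = 131.58; M_reference = 10⁶/3200 = 312.50.
ΔM = 131.58 − 312.50 = -180.92 → -181 mireds.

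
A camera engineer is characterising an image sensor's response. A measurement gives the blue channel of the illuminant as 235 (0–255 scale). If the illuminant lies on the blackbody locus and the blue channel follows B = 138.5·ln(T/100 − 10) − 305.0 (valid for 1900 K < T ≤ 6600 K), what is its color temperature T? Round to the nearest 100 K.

ln(t − 10) = (235 + 305.0) / 138.5 = 3.8989.
t − 10 = e^3.8989 = 49.349, so t = 59.349.
T = 100·t = 5935 K → 5900 K to the nearest 100 K.

5900 K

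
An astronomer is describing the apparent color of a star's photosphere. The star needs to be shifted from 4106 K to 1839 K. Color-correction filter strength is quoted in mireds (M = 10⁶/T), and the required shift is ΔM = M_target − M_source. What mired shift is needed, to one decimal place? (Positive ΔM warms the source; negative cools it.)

+300.2 mireds

M_source = 10⁶/4106 = 243.546; M_target = 10⁶/1839 = 543.774.
ΔM = 543.774 − 243.546 = 300.228 → +300.2 mireds, a warming shift.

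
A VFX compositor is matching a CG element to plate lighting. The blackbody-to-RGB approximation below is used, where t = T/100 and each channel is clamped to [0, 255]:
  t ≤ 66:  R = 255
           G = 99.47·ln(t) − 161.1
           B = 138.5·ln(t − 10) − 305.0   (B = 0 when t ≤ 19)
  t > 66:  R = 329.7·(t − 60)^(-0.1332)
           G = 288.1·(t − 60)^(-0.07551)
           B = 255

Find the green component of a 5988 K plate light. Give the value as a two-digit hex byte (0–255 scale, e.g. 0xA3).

0xF6

t = 5988/100 = 59.88; the t ≤ 66 branch applies.
G = 99.47·ln 59.88 − 161.1 = 99.47·4.0923 − 161.1 = 245.965.
Rounded: 246; in hex, 0xF6.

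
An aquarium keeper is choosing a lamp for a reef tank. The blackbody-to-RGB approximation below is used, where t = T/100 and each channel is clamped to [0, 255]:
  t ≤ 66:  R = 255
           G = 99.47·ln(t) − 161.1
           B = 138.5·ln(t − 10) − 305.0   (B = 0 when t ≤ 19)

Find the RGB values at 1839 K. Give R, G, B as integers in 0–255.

R=255, G=129, B=0

t = 1839/100 = 18.39; the t ≤ 66 branch applies.
R = 255 by definition for t ≤ 66.
G = 99.47·ln 18.39 − 161.1 = 99.47·2.9118 − 161.1 = 128.537.
t = 18.39 ≤ 19, so B = 0.
Rounded: (255, 129, 0).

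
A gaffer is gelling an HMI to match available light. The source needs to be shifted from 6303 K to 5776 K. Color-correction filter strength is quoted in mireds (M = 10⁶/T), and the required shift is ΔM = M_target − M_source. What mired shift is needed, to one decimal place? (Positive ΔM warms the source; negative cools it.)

M_source = 10⁶/6303 = 158.655; M_target = 10⁶/5776 = 173.130.
ΔM = 173.130 − 158.655 = 14.476 → +14.5 mireds, a warming shift.

+14.5 mireds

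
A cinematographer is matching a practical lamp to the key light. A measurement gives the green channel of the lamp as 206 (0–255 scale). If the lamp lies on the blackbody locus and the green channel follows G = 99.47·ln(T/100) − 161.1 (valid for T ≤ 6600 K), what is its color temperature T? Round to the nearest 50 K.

4000 K

ln t = (206 + 161.1) / 99.47 = 3.6906.
t = e^3.6906 = 40.067.
T = 100·t = 4007 K → 4000 K to the nearest 50 K.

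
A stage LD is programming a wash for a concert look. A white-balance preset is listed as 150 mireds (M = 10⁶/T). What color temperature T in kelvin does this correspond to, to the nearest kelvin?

T = 10⁶ / 150 = 6666.67 K → 6667 K.

6667 K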